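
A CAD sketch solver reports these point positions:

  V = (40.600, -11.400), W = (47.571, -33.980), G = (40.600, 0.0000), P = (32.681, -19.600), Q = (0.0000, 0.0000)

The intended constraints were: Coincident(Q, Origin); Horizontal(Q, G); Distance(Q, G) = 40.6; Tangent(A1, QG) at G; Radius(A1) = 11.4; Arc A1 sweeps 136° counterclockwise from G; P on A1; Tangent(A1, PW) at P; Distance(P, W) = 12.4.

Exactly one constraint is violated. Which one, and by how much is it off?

Distance(P, W) = 12.4 — off by 8.30.

Q = (0.00, 0.00) ✓; Q.y = 0.00, G.y = 0.00 ✓; |QG| = 40.60 ✓; ∠(VG, GQ) = 90.00° ✓; |VG| = 11.40 ✓; bearing(V→P) − bearing(V→G) = 136.0° ✓; |VP| = 11.40 ✓; ∠(VP, PW) = 90.00° ✓; |PW| = 20.70 ✗.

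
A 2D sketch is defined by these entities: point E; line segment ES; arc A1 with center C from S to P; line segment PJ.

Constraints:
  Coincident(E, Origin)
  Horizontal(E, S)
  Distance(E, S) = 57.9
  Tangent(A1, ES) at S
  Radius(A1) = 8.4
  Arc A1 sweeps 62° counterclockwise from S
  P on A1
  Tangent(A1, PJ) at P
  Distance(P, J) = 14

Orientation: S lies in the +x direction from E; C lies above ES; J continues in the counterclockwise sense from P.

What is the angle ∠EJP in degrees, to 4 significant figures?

48.83°

E is at the origin; E and S share the same y with |ES| = 57.9 and S on the +x side, so S = (57.90, 0.000). A1 meets ES tangentially, so CS is at right angles to ES, so C = S + (0, 8.4) = (57.90, 8.400). On A1, S sits at bearing -90° from C; a 62° counterclockwise sweep puts P at bearing -28°, so P = C + 8.4·(cos -28°, sin -28°) = (65.32, 4.456). A1 meets PJ tangentially, so CP is at right angles to PJ, so PJ runs along (−sin -28°, cos -28°); with |PJ| = 14.0, J = (71.89, 16.82). Then cos ∠EJP = JE·JP / (|JE||JP|), giving 48.83°.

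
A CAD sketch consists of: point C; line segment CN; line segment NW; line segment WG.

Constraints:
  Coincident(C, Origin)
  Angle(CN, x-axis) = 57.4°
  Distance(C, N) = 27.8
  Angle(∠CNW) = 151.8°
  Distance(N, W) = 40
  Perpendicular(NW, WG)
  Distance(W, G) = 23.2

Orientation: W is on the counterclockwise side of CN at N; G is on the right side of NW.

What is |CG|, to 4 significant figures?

74.03

C is at the origin; CN runs at 57.4° with length 27.8, so N = 27.8·(cos 57.4°, sin 57.4°) = (14.98, 23.42). ∠CNW = 151.8°, so NW runs at 57.4° + (180° − 151.8°) = 85.60° from the x-axis; with |NW| = 40.0, W = N + 40.0·(cos 85.60°, sin 85.60°) = (18.05, 63.30). The perpendicularity gives WG at right angles to NW; with |WG| = 23.2 on the right of NW, G = W + 23.2·(0.9971, -0.07672) = (41.18, 61.52). Then |CG| = |G − C| = 74.03.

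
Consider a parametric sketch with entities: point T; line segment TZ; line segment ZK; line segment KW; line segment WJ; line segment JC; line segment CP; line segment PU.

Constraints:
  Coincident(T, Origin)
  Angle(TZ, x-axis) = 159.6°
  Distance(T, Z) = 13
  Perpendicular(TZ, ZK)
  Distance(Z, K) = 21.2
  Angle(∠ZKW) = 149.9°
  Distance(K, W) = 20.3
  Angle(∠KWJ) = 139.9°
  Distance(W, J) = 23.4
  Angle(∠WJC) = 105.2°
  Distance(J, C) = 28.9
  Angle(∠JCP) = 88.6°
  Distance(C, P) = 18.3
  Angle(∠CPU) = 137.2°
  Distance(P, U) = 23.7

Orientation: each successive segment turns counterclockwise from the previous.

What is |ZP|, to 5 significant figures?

35.923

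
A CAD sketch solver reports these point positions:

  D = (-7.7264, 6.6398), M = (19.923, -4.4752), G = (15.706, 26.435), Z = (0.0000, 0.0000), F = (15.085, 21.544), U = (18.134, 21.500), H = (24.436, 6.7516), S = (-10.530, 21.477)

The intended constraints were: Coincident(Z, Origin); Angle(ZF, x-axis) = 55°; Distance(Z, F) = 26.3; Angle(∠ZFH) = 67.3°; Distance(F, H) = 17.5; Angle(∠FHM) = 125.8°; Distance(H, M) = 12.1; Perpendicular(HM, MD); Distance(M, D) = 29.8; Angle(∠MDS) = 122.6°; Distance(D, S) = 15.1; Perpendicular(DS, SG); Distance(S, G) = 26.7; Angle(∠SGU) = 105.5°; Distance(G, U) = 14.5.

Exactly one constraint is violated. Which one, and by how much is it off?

Distance(G, U) = 14.5 — off by 9.00.

Z = (0.00, 0.00) ✓; ZF at 55.00° ✓; |ZF| = 26.30 ✓; ∠ZFH = 67.30° ✓; |FH| = 17.50 ✓; ∠FHM = 125.8° ✓; |HM| = 12.10 ✓; ∠(HM, MD) = 90.00° ✓; |MD| = 29.80 ✓; ∠MDS = 122.6° ✓; |DS| = 15.10 ✓; ∠(DS, SG) = 90.00° ✓; |SG| = 26.70 ✓; ∠SGU = 105.5° ✓; |GU| = 5.500 ✗.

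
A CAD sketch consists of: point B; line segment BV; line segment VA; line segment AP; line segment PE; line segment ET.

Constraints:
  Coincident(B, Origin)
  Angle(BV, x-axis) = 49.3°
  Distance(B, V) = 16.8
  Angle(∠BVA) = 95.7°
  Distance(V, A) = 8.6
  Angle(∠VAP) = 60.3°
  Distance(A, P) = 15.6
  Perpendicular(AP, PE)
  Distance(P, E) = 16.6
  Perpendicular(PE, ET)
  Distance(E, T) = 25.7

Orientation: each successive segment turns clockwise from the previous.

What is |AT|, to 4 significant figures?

19.43

B is at the origin; BV runs at 49.3° with length 16.8, so V = (10.96, 12.74). ∠BVA = 95.7° gives VA at -35.00° from the x-axis; with |VA| = 8.6, A = (18.00, 7.804). ∠VAP = 60.3° gives AP at -154.7° from the x-axis; with |AP| = 15.6, P = (3.896, 1.137). AP is perpendicular to PE, so PE runs at 115.3°; with |PE| = 16.6, E = (-3.198, 16.14). PE is perpendicular to ET, so ET runs at 25.30°; with |ET| = 25.7, T = (20.04, 27.13). Then |AT| = |T − A| = 19.43.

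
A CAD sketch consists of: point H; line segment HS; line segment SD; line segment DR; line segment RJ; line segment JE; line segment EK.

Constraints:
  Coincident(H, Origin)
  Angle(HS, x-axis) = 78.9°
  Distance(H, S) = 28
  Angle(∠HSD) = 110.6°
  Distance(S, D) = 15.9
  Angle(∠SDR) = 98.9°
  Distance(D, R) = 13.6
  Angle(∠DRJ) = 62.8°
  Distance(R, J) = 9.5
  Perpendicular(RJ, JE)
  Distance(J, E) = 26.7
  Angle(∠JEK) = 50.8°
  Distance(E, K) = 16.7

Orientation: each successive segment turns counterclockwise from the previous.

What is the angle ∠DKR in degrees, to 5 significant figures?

55.221°

RJ ⟂ JE, so JE runs at 76.600°; with |JE| = 26.7, E = (-1.5588, 49.277). ∠JEK = 50.8° gives EK at -154.20° from the x-axis; with |EK| = 16.7, K = (-16.594, 42.008). Then cos ∠DKR = KD·KR / (|KD||KR|), giving 55.221°.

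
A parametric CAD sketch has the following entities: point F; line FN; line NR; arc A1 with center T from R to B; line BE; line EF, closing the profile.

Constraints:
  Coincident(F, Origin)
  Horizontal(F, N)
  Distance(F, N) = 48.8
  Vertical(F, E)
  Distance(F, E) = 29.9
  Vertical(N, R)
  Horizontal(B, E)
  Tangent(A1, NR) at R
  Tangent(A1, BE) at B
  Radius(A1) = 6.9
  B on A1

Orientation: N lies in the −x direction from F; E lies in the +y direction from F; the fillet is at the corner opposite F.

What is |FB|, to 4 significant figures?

51.47

The virtual corner opposite F is at (-48.80, 29.90). The tangent condition forces TR to be normal to NR and tangency of A1 to BE means the radius TB is perpendicular to BE, with radius 6.9, so the center T sits 6.9 in from both sides at T = (-41.90, 23.00). That places the tangent points at R = (-48.80, 23.00) on NR and B = (-41.90, 29.90) on BE. Then |FB| = |B − F| = 51.47.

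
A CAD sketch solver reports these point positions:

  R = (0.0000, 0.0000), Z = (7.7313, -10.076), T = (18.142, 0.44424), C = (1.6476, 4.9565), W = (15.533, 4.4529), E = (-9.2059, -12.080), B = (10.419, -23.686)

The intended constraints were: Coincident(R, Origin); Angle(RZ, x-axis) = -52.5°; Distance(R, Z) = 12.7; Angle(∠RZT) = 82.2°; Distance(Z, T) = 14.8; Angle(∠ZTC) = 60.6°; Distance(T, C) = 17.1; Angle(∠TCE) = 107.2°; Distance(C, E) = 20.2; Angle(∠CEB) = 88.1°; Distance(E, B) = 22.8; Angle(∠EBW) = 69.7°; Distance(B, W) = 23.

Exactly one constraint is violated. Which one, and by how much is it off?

Distance(B, W) = 23 — off by 5.60.

R = (0.00, 0.00) ✓; RZ at -52.50° ✓; |RZ| = 12.70 ✓; ∠RZT = 82.20° ✓; |ZT| = 14.80 ✓; ∠ZTC = 60.60° ✓; |TC| = 17.10 ✓; ∠TCE = 107.2° ✓; |CE| = 20.20 ✓; ∠CEB = 88.10° ✓; |EB| = 22.80 ✓; ∠EBW = 69.70° ✓; |BW| = 28.60 ✗.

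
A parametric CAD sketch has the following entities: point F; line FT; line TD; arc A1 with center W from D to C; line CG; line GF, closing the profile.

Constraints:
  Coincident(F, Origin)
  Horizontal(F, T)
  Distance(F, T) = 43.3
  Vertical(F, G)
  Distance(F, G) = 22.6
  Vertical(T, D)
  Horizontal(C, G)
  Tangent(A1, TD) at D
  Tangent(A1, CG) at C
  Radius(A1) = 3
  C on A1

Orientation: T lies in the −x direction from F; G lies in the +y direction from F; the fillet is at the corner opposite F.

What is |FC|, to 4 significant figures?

46.20

F is at the origin; F and T share the same y with |FT| = 43.3 and T on the −x side, so T = (-43.30, 0.000). F and G share the same x with |FG| = 22.6 and G on the +y side, so G = (0.000, 22.60). The virtual corner opposite F is at (-43.30, 22.60). Tangency of A1 to TD means the radius WD is perpendicular to TD and the tangent condition forces WC to be normal to CG, with radius 3.0, so the center W sits 3.0 in from both sides at W = (-40.30, 19.60). That places the tangent points at D = (-43.30, 19.60) on TD and C = (-40.30, 22.60) on CG. Then |FC| = |C − F| = 46.20.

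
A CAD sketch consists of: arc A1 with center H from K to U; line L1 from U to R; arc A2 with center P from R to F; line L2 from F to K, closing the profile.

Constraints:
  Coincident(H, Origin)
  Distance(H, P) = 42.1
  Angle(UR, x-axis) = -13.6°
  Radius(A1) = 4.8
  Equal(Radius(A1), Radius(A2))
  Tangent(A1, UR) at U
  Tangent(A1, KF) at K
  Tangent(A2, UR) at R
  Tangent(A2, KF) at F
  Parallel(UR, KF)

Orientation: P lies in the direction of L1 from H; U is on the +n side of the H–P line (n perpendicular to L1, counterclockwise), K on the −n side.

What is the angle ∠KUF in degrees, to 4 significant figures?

77.15°

The slot axis is L1's direction at -13.6°, so u = (cos -13.6°, sin -13.6°) = (0.9720, -0.2351) and n = (−sin -13.6°, cos -13.6°) = (0.2351, 0.9720). H is at the origin and P lies 42.1 along u from H, so P = 42.1·u = (40.92, -9.899). Tangency of A1 to both parallel lines with radius 4.8 puts U and K at H ± 4.8·n: U = (1.129, 4.665), K = (-1.129, -4.665). Equal radii place R and F the same way about P: R = P + 4.8·n = (42.05, -5.234), F = P − 4.8·n = (39.79, -14.56). Then cos ∠KUF = UK·UF / (|UK||UF|), giving 77.15°.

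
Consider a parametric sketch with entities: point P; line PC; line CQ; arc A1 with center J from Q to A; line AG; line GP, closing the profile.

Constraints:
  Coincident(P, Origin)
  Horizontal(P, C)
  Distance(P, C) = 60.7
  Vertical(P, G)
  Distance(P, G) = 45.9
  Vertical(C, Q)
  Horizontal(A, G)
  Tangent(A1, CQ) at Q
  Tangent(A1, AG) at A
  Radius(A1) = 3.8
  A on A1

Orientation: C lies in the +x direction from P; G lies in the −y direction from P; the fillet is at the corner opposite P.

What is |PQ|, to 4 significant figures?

73.87

The virtual corner opposite P is at (60.70, -45.90). The tangent condition forces JQ to be normal to CQ and tangency of A1 to AG means the radius JA is perpendicular to AG, with radius 3.8, so the center J sits 3.8 in from both sides at J = (56.90, -42.10). That places the tangent points at Q = (60.70, -42.10) on CQ and A = (56.90, -45.90) on AG. Then |PQ| = |Q − P| = 73.87.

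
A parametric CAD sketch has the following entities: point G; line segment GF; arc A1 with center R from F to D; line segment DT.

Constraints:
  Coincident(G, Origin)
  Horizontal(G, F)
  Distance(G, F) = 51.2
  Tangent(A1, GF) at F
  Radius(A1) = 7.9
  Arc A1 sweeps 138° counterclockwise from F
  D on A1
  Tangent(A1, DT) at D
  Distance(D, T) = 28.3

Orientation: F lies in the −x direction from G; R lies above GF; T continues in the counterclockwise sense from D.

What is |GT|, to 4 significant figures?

74.51

On A1, F sits at bearing -90° from R; a 138° counterclockwise sweep puts D at bearing 48°, so D = R + 7.9·(cos 48°, sin 48°) = (-45.91, 13.77). Tangency of A1 to DT means the radius RD is perpendicular to DT, so DT runs along (−sin 48°, cos 48°); with |DT| = 28.3, T = (-66.94, 32.71). Then |GT| = |T − G| = 74.51.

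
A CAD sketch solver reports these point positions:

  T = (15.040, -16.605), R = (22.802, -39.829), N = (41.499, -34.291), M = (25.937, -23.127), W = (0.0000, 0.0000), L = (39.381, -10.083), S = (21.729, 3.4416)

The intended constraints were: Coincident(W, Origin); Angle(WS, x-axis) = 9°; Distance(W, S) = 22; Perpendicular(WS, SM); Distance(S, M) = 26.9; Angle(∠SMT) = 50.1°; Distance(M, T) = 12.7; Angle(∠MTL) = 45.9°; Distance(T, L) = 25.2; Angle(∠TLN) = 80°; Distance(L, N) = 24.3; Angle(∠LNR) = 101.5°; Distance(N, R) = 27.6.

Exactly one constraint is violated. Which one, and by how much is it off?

Distance(N, R) = 27.6 — off by 8.10.

W = (0.00, 0.00) ✓; WS at 9.000° ✓; |WS| = 22.00 ✓; ∠(WS, SM) = 90.00° ✓; |SM| = 26.90 ✓; ∠SMT = 50.10° ✓; |MT| = 12.70 ✓; ∠MTL = 45.90° ✓; |TL| = 25.20 ✓; ∠TLN = 80.00° ✓; |LN| = 24.30 ✓; ∠LNR = 101.5° ✓; |NR| = 19.50 ✗.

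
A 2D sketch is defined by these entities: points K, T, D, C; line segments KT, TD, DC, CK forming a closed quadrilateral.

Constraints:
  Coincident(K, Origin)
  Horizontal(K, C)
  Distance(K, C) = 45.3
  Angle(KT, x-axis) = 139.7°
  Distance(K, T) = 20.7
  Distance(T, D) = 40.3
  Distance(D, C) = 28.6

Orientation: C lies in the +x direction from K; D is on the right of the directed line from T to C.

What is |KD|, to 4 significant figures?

19.94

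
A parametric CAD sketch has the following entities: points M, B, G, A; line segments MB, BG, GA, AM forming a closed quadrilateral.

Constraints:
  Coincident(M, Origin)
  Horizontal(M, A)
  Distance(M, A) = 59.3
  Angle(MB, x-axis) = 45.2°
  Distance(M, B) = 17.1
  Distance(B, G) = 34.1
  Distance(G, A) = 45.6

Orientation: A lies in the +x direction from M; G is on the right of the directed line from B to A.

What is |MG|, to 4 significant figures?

28.48

Checks: |BG| = 34.10 ✓; |GA| = 45.60 ✓.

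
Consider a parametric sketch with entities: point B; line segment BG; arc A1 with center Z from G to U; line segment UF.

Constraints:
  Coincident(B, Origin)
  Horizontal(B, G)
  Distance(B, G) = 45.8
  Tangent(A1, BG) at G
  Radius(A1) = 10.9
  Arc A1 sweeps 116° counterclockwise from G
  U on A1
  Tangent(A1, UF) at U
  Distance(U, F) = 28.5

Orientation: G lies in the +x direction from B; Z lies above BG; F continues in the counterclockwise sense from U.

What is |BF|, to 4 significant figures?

59.69

B is at the origin; B and G share the same y with |BG| = 45.8 and G on the +x side, so G = (45.80, 0.000). A1 meets BG tangentially, so ZG is at right angles to BG, so Z = G + (0, 10.9) = (45.80, 10.90). On A1, G sits at bearing -90° from Z; a 116° counterclockwise sweep puts U at bearing 26°, so U = Z + 10.9·(cos 26°, sin 26°) = (55.60, 15.68). The tangent condition forces ZU to be normal to UF, so UF runs along (−sin 26°, cos 26°); with |UF| = 28.5, F = (43.10, 41.29). Then |BF| = |F − B| = 59.69.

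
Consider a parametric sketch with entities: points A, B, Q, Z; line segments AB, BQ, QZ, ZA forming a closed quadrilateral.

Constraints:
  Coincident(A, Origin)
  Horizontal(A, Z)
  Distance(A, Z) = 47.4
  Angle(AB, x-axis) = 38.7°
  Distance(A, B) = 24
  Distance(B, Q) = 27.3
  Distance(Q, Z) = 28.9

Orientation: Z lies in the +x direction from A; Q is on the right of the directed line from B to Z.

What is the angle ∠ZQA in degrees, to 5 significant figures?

125.18°

A is at the origin; AZ is horizontal with |AZ| = 47.4 and Z in +x, so Z = (47.4, 0). AB runs at 38.7° with |AB| = 24.0, so B = (18.730, 15.006). Q is determined by |BQ| = 27.3 and |QZ| = 28.9 together: it lies at the intersection of circle(B, 27.3) and circle(Z, 28.9). With |BZ| = 32.359, the foot of the radical line on BZ is 14.790 from B and the perpendicular offset is √(27.3² − 14.790²) = 22.946. Taking the right-of-BZ solution: Q = (21.193, -12.183).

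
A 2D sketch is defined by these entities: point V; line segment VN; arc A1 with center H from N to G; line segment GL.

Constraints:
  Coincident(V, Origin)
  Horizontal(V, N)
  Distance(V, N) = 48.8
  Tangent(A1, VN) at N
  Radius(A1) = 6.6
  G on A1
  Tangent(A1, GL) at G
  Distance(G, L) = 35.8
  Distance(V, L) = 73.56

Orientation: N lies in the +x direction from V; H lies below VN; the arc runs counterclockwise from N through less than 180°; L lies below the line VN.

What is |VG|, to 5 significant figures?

44.234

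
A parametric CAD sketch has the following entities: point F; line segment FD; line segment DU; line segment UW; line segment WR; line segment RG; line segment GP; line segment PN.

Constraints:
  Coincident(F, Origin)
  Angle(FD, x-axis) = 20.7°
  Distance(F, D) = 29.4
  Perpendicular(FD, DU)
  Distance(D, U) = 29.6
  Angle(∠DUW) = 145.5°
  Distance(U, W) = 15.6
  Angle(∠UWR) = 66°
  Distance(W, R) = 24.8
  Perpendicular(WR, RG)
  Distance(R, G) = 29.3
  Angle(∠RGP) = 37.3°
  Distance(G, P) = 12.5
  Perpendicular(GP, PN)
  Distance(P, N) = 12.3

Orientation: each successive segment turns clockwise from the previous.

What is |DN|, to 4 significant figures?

18.39

F is at the origin; FD runs at 20.7° with length 29.4, so D = (27.50, 10.39). The perpendicularity gives DU at right angles to FD, so DU runs at -69.30°; with |DU| = 29.6, U = (37.96, -17.30). ∠DUW = 145.5° gives UW at -103.8° from the x-axis; with |UW| = 15.6, W = (34.24, -32.45). ∠UWR = 66.0° gives WR at 142.2° from the x-axis; with |WR| = 24.8, R = (14.65, -17.25). WR is perpendicular to RG, so RG runs at 52.20°; with |RG| = 29.3, G = (32.61, 5.905). ∠RGP = 37.3° gives GP at -90.50° from the x-axis; with |GP| = 12.5, P = (32.50, -6.595). GP is perpendicular to PN, so PN runs at 179.5°; with |PN| = 12.3, N = (20.20, -6.487). Then |DN| = |N − D| = 18.39.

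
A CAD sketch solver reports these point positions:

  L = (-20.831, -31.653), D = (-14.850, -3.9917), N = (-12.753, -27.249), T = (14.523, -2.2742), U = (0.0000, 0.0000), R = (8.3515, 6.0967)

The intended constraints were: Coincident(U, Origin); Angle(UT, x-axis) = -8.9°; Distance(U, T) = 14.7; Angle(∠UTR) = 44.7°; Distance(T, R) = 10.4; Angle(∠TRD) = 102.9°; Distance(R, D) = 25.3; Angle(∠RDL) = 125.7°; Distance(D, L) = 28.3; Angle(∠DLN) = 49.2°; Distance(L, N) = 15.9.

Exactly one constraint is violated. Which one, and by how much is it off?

Distance(L, N) = 15.9 — off by 6.70.

U = (0.00, 0.00) ✓; UT at -8.900° ✓; |UT| = 14.70 ✓; ∠UTR = 44.70° ✓; |TR| = 10.40 ✓; ∠TRD = 102.9° ✓; |RD| = 25.30 ✓; ∠RDL = 125.7° ✓; |DL| = 28.30 ✓; ∠DLN = 49.20° ✓; |LN| = 9.201 ✗.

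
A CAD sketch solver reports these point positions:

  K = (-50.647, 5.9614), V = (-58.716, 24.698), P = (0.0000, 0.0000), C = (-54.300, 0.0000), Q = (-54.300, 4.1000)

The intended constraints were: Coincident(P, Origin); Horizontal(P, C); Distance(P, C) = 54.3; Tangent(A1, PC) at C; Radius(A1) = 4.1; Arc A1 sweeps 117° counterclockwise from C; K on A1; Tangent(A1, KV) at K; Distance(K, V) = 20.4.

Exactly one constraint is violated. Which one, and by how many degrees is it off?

Tangent(A1, KV) at K — off by 3.70°.

P = (0.00, 0.00) ✓; P.y = 0.00, C.y = 0.00 ✓; |PC| = 54.30 ✓; ∠(QC, CP) = 90.00° ✓; |QC| = 4.100 ✓; bearing(Q→K) − bearing(Q→C) = 117.0° ✓; |QK| = 4.100 ✓; ∠(QK, KV) = 93.70° ✗; |KV| = 20.40 ✓.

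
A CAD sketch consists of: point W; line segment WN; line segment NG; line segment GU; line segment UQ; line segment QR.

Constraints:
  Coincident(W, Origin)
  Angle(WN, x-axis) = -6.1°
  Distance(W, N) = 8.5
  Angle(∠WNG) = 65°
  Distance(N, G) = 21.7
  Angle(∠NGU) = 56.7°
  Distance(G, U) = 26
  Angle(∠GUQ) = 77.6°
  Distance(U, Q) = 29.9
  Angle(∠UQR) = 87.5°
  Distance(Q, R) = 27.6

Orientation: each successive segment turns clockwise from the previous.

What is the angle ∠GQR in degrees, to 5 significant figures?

41.259°

W is at the origin; WN runs at -6.1° with length 8.5, so N = (8.4519, -0.90324). ∠WNG = 65.0° gives NG at -121.10° from the x-axis; with |NG| = 21.7, G = (-2.7569, -19.484). ∠NGU = 56.7° gives GU at 115.60° from the x-axis; with |GU| = 26.0, U = (-13.991, 3.9634). ∠GUQ = 77.6° gives UQ at 13.200° from the x-axis; with |UQ| = 29.9, Q = (15.119, 10.791). ∠UQR = 87.5° gives QR at -79.300° from the x-axis; with |QR| = 27.6, R = (20.243, -16.329). Then cos ∠GQR = QG·QR / (|QG||QR|), giving 41.259°.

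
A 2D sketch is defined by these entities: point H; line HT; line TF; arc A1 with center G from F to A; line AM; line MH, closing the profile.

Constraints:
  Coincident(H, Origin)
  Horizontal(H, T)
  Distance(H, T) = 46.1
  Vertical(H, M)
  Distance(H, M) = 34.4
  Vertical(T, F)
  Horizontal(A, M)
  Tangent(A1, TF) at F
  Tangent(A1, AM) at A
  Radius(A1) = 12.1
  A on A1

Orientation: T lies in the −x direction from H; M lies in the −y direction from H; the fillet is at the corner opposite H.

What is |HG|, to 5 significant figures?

40.661

H is at the origin; HT is horizontal with |HT| = 46.1 and T on the −x side, so T = (-46.100, 0.0000). H and M share the same x with |HM| = 34.4 and M on the −y side, so M = (0.0000, -34.400). The virtual corner opposite H is at (-46.100, -34.400). Since A1 is tangent to TF there, GF ⟂ TF and since A1 is tangent to AM there, GA ⟂ AM, with radius 12.1, so the center G sits 12.1 in from both sides at G = (-34.000, -22.300). Then |HG| = |G − H| = 40.661.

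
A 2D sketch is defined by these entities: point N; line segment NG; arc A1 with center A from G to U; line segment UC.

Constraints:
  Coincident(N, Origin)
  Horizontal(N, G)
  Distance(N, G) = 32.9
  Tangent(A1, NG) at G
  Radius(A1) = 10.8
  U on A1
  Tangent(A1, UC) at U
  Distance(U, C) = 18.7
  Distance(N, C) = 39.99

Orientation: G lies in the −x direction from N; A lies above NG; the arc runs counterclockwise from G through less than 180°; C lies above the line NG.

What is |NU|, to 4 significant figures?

25.54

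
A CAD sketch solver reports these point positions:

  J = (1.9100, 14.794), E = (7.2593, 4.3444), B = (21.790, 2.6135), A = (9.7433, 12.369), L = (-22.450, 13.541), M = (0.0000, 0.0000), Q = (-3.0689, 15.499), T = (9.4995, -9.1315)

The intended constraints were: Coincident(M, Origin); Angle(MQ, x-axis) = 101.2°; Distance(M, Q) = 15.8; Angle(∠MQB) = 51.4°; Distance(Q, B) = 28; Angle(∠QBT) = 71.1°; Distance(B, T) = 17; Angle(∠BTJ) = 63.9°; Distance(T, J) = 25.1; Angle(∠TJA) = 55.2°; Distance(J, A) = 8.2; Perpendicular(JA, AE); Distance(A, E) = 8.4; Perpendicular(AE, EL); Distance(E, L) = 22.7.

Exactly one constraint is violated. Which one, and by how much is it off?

Distance(E, L) = 22.7 — off by 8.40.

M = (0.00, 0.00) ✓; MQ at 101.2° ✓; |MQ| = 15.80 ✓; ∠MQB = 51.40° ✓; |QB| = 28.00 ✓; ∠QBT = 71.10° ✓; |BT| = 17.00 ✓; ∠BTJ = 63.90° ✓; |TJ| = 25.10 ✓; ∠TJA = 55.20° ✓; |JA| = 8.200 ✓; ∠(JA, AE) = 90.00° ✓; |AE| = 8.400 ✓; ∠(AE, EL) = 90.00° ✓; |EL| = 31.10 ✗.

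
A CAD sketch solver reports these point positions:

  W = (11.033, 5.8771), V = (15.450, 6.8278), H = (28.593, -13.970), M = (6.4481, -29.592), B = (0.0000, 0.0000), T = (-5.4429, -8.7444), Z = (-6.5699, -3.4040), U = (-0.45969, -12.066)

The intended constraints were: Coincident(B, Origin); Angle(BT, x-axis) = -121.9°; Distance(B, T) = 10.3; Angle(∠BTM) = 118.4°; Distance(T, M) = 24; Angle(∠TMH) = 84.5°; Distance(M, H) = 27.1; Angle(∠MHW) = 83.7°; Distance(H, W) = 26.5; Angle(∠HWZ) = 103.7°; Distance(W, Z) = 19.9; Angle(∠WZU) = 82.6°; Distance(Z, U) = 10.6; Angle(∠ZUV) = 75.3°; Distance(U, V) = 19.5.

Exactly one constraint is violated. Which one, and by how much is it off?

Distance(U, V) = 19.5 — off by 5.20.

B = (0.00, 0.00) ✓; BT at -121.9° ✓; |BT| = 10.30 ✓; ∠BTM = 118.4° ✓; |TM| = 24.00 ✓; ∠TMH = 84.50° ✓; |MH| = 27.10 ✓; ∠MHW = 83.70° ✓; |HW| = 26.50 ✓; ∠HWZ = 103.7° ✓; |WZ| = 19.90 ✓; ∠WZU = 82.60° ✓; |ZU| = 10.60 ✓; ∠ZUV = 75.30° ✓; |UV| = 24.70 ✗.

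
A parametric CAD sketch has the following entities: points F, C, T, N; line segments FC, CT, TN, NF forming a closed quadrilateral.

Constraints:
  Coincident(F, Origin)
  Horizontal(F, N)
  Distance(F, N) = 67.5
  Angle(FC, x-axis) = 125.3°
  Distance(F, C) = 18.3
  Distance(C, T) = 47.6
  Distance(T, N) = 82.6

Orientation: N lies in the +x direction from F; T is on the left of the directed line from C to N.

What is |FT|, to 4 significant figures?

59.01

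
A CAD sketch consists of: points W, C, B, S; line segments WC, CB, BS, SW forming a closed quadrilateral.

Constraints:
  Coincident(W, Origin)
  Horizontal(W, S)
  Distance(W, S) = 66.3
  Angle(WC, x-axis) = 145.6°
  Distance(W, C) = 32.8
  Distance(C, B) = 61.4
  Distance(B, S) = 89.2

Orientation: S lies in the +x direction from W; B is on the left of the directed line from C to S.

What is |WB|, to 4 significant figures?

68.87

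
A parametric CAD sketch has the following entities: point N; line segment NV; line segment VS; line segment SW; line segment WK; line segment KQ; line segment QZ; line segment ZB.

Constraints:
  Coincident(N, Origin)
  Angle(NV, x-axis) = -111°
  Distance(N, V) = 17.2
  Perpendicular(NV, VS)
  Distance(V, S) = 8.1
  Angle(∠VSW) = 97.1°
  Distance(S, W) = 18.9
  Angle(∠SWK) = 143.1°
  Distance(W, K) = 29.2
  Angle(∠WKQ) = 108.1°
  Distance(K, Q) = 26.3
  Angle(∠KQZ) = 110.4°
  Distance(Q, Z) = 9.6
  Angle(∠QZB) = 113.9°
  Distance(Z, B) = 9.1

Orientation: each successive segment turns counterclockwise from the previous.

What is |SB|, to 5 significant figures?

39.996

N is at the origin; NV runs at -111.0° with length 17.2, so V = (-6.1639, -16.058). The perpendicularity gives VS at right angles to NV, so VS runs at -21.000°; with |VS| = 8.1, S = (1.3981, -18.960). ∠VSW = 97.1° gives SW at 61.900° from the x-axis; with |SW| = 18.9, W = (10.300, -2.2882). ∠SWK = 143.1° gives WK at 98.800° from the x-axis; with |WK| = 29.2, K = (5.8330, 26.568). ∠WKQ = 108.1° gives KQ at 170.70° from the x-axis; with |KQ| = 26.3, Q = (-20.121, 30.818). ∠KQZ = 110.4° gives QZ at -119.70° from the x-axis; with |QZ| = 9.6, Z = (-24.878, 22.479). ∠QZB = 113.9° gives ZB at -53.600° from the x-axis; with |ZB| = 9.1, B = (-19.478, 15.155). Then |SB| = |B − S| = 39.996.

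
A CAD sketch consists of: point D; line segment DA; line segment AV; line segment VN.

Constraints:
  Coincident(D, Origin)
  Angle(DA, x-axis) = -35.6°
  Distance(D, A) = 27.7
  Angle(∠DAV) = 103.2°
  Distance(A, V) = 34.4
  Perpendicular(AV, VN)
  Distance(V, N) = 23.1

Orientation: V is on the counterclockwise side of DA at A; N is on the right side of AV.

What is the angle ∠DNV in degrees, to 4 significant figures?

39.12°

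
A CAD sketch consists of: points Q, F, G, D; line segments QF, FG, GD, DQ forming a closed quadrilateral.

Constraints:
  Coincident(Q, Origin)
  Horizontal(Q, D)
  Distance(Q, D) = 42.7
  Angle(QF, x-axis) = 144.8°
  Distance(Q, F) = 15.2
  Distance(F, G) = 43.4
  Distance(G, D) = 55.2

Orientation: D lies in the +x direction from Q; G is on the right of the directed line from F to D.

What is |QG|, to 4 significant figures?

33.24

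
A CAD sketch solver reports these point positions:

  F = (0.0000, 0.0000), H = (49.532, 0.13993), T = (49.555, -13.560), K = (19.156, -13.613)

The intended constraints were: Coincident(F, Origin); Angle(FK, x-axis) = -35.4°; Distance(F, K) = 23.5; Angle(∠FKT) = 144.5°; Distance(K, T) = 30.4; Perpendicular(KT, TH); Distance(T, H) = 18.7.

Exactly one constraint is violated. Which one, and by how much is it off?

Distance(T, H) = 18.7 — off by 5.00.

F = (0.00, 0.00) ✓; FK at -35.40° ✓; |FK| = 23.50 ✓; ∠FKT = 144.5° ✓; |KT| = 30.40 ✓; ∠(KT, TH) = 90.00° ✓; |TH| = 13.70 ✗.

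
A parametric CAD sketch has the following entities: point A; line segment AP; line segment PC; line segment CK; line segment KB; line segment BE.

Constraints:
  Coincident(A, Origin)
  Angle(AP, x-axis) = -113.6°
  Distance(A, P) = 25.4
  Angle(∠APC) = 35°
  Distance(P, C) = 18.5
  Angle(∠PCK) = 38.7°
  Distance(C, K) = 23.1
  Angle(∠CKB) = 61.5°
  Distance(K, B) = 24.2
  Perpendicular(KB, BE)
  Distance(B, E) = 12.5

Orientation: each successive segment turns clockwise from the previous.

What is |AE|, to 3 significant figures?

28.9

A is at the origin; AP runs at -113.6° with length 25.4, so P = (-10.2, -23.3). ∠APC = 35.0° gives PC at 101° from the x-axis; with |PC| = 18.5, C = (-13.8, -5.14). ∠PCK = 38.7° gives CK at -39.9° from the x-axis; with |CK| = 23.1, K = (3.90, -20.0). ∠CKB = 61.5° gives KB at -158° from the x-axis; with |KB| = 24.2, B = (-18.6, -28.9). The perpendicularity gives BE at right angles to KB, so BE runs at 112°; with |BE| = 12.5, E = (-23.2, -17.2). Then |AE| = |E − A| = 28.9.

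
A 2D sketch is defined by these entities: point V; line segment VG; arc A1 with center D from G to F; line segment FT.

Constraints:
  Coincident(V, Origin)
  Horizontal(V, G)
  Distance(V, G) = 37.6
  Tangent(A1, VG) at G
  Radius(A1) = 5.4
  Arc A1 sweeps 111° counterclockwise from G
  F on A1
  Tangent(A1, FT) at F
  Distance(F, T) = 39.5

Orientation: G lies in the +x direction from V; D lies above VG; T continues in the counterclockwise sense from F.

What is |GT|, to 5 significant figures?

45.141

V is at the origin; VG is horizontal with |VG| = 37.6 and G on the +x side, so G = (37.600, 0.0000). Tangency of A1 to VG means the radius DG is perpendicular to VG, so D = G + (0, 5.4) = (37.600, 5.4000). On A1, G sits at bearing -90° from D; a 111° counterclockwise sweep puts F at bearing 21°, so F = D + 5.4·(cos 21°, sin 21°) = (42.641, 7.3352). Tangency of A1 to FT means the radius DF is perpendicular to FT, so FT runs along (−sin 21°, cos 21°); with |FT| = 39.5, T = (28.486, 44.212). Then |GT| = |T − G| = 45.141.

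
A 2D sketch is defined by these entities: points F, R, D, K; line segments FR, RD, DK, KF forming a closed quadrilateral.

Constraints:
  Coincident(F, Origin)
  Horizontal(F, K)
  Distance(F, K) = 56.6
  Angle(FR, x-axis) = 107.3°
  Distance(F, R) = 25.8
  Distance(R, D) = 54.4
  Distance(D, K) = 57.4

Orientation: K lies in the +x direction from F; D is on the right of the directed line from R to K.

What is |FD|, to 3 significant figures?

28.6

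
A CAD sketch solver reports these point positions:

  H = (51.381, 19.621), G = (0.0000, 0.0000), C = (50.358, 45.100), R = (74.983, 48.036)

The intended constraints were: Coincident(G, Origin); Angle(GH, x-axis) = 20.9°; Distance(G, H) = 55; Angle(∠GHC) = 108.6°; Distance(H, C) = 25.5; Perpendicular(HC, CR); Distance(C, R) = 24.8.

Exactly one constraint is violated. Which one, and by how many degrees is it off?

Perpendicular(HC, CR) — off by 4.50°.

G = (0.00, 0.00) ✓; GH at 20.90° ✓; |GH| = 55.00 ✓; ∠GHC = 108.6° ✓; |HC| = 25.50 ✓; ∠(HC, CR) = 85.50° ✗; |CR| = 24.80 ✓.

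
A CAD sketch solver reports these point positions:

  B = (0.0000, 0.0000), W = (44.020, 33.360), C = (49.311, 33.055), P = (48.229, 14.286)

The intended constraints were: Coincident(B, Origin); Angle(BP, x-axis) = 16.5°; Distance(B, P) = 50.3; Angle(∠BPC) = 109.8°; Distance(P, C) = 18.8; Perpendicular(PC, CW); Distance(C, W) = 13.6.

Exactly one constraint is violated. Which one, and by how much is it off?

Distance(C, W) = 13.6 — off by 8.30.

B = (0.00, 0.00) ✓; BP at 16.50° ✓; |BP| = 50.30 ✓; ∠BPC = 109.8° ✓; |PC| = 18.80 ✓; ∠(PC, CW) = 90.00° ✓; |CW| = 5.300 ✗.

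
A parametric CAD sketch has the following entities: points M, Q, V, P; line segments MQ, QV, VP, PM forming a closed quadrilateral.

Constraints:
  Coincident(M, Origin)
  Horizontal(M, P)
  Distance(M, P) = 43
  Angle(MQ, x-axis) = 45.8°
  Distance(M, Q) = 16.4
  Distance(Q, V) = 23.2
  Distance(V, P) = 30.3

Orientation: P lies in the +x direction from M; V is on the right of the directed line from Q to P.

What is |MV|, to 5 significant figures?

18.588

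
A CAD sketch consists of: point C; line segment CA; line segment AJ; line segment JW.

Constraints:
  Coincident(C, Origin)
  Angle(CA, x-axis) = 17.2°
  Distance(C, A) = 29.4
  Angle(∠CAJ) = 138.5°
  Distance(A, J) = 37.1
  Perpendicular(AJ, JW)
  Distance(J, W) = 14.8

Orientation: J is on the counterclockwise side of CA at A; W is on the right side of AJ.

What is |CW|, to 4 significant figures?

68.34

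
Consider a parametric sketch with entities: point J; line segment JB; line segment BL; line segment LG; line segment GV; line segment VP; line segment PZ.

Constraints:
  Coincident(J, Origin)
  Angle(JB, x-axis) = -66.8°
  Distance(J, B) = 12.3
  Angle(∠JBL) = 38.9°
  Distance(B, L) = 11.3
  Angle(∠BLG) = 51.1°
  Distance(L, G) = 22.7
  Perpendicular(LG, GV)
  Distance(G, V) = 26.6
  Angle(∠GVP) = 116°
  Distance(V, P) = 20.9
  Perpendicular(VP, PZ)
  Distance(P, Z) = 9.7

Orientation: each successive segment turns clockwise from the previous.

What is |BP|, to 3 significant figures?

27.2

J is at the origin; JB runs at -66.8° with length 12.3, so B = (4.85, -11.3). ∠JBL = 38.9° gives BL at 152° from the x-axis; with |BL| = 11.3, L = (-5.14, -6.02). ∠BLG = 51.1° gives LG at 23.2° from the x-axis; with |LG| = 22.7, G = (15.7, 2.92). LG ⟂ GV, so GV runs at -66.8°; with |GV| = 26.6, V = (26.2, -21.5). ∠GVP = 116.0° gives VP at -131° from the x-axis; with |VP| = 20.9, P = (12.5, -37.3). Then |BP| = |P − B| = 27.2.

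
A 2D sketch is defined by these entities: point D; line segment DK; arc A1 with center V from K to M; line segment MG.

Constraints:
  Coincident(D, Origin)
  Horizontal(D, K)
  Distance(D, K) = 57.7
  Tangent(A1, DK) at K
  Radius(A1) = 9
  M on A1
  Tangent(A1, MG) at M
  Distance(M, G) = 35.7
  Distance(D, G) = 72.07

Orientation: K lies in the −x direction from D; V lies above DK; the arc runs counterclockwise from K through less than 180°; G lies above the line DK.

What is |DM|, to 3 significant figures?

50.0

Checks: |VM| = 9.000 ✓; ∠(VM, MG) = 90.00° ✓; |MG| = 35.70 ✓; |DG| = 72.07 ✓.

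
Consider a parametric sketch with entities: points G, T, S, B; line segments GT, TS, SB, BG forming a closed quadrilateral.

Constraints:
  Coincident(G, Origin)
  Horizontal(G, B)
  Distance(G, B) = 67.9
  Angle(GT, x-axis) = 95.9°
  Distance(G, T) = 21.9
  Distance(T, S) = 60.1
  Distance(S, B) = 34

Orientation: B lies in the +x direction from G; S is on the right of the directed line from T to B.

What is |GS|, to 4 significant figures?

45.43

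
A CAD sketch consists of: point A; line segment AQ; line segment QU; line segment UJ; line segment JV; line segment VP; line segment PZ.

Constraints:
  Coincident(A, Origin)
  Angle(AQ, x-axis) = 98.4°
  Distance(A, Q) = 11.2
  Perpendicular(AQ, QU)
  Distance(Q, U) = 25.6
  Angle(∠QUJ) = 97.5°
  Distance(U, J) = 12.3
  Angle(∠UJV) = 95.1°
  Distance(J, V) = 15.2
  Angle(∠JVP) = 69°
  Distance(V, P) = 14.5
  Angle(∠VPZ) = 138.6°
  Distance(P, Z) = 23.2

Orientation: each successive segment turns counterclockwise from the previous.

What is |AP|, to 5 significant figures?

17.625

A is at the origin; AQ runs at 98.4° with length 11.2, so Q = (-1.6361, 11.080). AQ is perpendicular to QU, so QU runs at -171.60°; with |QU| = 25.6, U = (-26.962, 7.3401). ∠QUJ = 97.5° gives UJ at -89.100° from the x-axis; with |UJ| = 12.3, J = (-26.768, -4.9584). ∠UJV = 95.1° gives JV at -4.2000° from the x-axis; with |JV| = 15.2, V = (-11.609, -6.0716). ∠JVP = 69.0° gives VP at 106.80° from the x-axis; with |VP| = 14.5, P = (-15.800, 7.8096). Then |AP| = |P − A| = 17.625.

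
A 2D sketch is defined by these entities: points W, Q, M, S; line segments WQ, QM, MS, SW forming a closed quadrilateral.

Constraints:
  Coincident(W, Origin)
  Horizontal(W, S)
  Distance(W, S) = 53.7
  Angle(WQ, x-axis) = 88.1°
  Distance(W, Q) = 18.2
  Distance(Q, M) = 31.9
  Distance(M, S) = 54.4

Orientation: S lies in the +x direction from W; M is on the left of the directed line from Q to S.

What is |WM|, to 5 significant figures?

47.744

Checks: |QM| = 31.90 ✓; |MS| = 54.40 ✓.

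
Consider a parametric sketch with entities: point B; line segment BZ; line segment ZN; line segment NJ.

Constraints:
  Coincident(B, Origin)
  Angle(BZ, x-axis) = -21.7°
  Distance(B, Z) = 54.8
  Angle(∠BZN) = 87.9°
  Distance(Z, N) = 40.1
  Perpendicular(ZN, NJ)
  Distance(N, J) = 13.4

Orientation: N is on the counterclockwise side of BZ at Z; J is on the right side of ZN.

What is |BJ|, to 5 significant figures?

78.085

B is at the origin; BZ runs at -21.7° with length 54.8, so Z = 54.8·(cos -21.7°, sin -21.7°) = (50.916, -20.262). ∠BZN = 87.9°, so ZN runs at -21.7° + (180° − 87.9°) = 70.400° from the x-axis; with |ZN| = 40.1, N = Z + 40.1·(cos 70.400°, sin 70.400°) = (64.368, 17.514). ZN ⟂ NJ; with |NJ| = 13.4 on the right of ZN, J = N + 13.4·(0.94206, -0.33545) = (76.992, 13.019). Then |BJ| = |J − B| = 78.085.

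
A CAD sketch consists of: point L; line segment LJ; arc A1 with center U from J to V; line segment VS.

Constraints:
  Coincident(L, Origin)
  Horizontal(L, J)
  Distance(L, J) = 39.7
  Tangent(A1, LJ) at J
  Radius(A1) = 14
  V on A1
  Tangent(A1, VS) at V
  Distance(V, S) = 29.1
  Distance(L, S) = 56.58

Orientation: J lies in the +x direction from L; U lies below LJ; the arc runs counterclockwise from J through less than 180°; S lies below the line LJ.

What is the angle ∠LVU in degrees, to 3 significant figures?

132°

Checks: |UV| = 14.00 ✓; ∠(UV, VS) = 90.00° ✓; |VS| = 29.10 ✓; |LS| = 56.58 ✓.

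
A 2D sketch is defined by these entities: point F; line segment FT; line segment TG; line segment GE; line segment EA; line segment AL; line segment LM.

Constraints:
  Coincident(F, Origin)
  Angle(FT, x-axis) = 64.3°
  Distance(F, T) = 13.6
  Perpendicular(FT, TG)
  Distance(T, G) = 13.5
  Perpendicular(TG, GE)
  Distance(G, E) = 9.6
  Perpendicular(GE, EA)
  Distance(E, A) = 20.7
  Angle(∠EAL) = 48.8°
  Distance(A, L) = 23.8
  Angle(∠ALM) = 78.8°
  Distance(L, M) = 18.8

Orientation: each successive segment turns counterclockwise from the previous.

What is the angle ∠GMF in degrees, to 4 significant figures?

64.98°

F is at the origin; FT runs at 64.3° with length 13.6, so T = (5.898, 12.25). FT is perpendicular to TG, so TG runs at 154.3°; with |TG| = 13.5, G = (-6.267, 18.11). TG ⟂ GE, so GE runs at -115.7°; with |GE| = 9.6, E = (-10.43, 9.459). GE ⟂ EA, so EA runs at -25.70°; with |EA| = 20.7, A = (8.222, 0.4820). ∠EAL = 48.8° gives AL at 105.5° from the x-axis; with |AL| = 23.8, L = (1.862, 23.42). ∠ALM = 78.8° gives LM at -153.3° from the x-axis; with |LM| = 18.8, M = (-14.93, 14.97). Then cos ∠GMF = MG·MF / (|MG||MF|), giving 64.98°.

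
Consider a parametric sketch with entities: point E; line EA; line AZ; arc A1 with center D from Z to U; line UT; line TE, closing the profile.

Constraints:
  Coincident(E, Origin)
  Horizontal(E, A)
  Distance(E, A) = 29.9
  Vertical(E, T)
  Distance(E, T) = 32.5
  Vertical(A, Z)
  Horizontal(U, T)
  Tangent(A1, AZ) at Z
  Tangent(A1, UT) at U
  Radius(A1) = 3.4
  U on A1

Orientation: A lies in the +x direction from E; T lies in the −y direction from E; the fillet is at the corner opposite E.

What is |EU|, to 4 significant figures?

41.93

The virtual corner opposite E is at (29.90, -32.50). Tangency of A1 to AZ means the radius DZ is perpendicular to AZ and since A1 is tangent to UT there, DU ⟂ UT, with radius 3.4, so the center D sits 3.4 in from both sides at D = (26.50, -29.10). That places the tangent points at Z = (29.90, -29.10) on AZ and U = (26.50, -32.50) on UT. Then |EU| = |U − E| = 41.93.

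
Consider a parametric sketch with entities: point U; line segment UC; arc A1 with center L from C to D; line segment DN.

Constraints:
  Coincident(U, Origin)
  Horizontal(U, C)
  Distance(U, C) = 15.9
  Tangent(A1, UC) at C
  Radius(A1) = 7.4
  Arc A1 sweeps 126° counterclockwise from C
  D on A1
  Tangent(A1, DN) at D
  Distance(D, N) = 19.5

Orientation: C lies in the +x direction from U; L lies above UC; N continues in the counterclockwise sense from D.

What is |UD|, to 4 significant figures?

24.84

U is at the origin; UC is horizontal with |UC| = 15.9 and C on the +x side, so C = (15.90, 0.000). Since A1 is tangent to UC there, LC ⟂ UC, so L = C + (0, 7.4) = (15.90, 7.400). On A1, C sits at bearing -90° from L; a 126° counterclockwise sweep puts D at bearing 36°, so D = L + 7.4·(cos 36°, sin 36°) = (21.89, 11.75). Then |UD| = |D − U| = 24.84.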